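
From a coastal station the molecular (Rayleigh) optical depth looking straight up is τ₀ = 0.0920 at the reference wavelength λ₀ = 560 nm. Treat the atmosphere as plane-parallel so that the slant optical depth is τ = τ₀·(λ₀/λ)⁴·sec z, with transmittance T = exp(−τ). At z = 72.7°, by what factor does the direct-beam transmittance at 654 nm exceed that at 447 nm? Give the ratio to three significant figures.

1.81

Airmass: sec 72.7° = 3.3628.
τ(654 nm) = 0.0920 × (560/654)⁴ × 3.3628 = 0.0920 × 0.5376 × 3.3628 = 0.1663.
τ(447 nm) = 0.0920 × (560/447)⁴ × 3.3628 = 0.0920 × 2.4633 × 3.3628 = 0.7621.
T(654)/T(447) = exp(τ_B − τ_A) = exp(0.5958) = 1.8144.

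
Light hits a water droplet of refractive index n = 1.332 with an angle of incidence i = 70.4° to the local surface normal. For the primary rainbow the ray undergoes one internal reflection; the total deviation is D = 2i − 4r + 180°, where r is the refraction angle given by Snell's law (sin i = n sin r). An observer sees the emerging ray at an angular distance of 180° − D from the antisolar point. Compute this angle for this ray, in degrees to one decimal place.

sin r = sin 70.4° / 1.332 = 0.9421/1.332 = 0.7073; r = 45.01°.
D = 2·70.4° − 4·45.01° + 180° = 140.80° − 180.05° + 180° = 140.75°.
Angle from antisolar point = 180° − D = 39.25°.

39.2°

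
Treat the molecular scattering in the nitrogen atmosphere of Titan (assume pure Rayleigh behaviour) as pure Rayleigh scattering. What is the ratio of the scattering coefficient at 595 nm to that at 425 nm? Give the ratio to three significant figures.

Rayleigh scattering ∝ λ⁻⁴, so the ratio of coefficients is the inverse fourth power of the wavelength ratio.
σ(595)/σ(425) = (425/595)⁴ = (0.7143)⁴ = 0.2603.

0.260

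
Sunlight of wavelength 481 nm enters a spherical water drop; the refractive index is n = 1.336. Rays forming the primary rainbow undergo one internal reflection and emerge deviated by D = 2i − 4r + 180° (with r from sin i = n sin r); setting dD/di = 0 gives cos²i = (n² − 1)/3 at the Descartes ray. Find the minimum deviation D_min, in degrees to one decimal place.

cos²i = (1.78490 − 1)/3 = 0.26163; i = arccos(0.51150) = 59.236°.
sin r = sin 59.236°/1.336 = 0.64318; r = 40.029°.
D_min = 2·59.236° − 4·40.029° + 180° = 138.356°.

138.4°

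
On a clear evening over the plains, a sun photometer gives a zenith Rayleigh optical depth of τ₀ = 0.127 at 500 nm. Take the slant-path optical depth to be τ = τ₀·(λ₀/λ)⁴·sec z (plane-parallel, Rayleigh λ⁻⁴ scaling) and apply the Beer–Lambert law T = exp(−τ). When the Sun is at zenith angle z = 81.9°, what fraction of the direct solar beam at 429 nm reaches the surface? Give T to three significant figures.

0.190

sec 81.9° = 7.0972.
τ = 0.127 × (500/429)⁴ × 7.0972 = 0.127 × 1.8452 × 7.0972 = 1.6632.
T = exp(−1.6632) = 0.1895.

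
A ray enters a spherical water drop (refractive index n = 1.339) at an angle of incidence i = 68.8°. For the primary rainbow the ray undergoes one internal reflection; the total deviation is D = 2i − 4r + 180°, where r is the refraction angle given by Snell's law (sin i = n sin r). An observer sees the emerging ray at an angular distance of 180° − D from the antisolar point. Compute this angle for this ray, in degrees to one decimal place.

sin r = sin 68.8° / 1.339 = 0.9323/1.339 = 0.6963; r = 44.13°.
D = 2·68.8° − 4·44.13° + 180° = 137.60° − 176.52° + 180° = 141.08°.
Angle from antisolar point = 180° − D = 38.92°.

38.9°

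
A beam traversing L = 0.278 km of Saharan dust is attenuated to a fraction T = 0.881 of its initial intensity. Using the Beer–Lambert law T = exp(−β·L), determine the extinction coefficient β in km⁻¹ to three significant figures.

0.456 km⁻¹

Beer–Lambert: T = exp(−βL) ⇒ β = −ln(T)/L = −ln(0.881)/0.278 = 0.1267/0.278 = 0.4557 km⁻¹.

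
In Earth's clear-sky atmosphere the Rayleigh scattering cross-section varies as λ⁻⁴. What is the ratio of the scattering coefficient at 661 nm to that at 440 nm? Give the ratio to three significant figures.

0.196

Rayleigh scattering ∝ λ⁻⁴, so the ratio of coefficients is the inverse fourth power of the wavelength ratio.
σ(661)/σ(440) = (440/661)⁴ = (0.6657)⁴ = 0.1963.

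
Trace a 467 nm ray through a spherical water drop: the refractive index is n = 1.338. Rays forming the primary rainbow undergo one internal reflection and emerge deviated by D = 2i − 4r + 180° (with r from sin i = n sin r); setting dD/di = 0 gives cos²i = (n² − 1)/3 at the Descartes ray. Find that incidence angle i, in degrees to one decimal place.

59.1°

cos²i = (1.338² − 1)/3 = (1.79024 − 1)/3 = 0.26341.
cos i = 0.51324, so i = 59.120°.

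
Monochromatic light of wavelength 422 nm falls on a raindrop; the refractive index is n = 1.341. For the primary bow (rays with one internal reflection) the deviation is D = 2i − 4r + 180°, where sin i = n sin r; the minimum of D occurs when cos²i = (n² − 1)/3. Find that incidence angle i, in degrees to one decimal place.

58.9°

cos²i = (1.341² − 1)/3 = (1.79828 − 1)/3 = 0.26609.
cos i = 0.51584, so i = 58.946°.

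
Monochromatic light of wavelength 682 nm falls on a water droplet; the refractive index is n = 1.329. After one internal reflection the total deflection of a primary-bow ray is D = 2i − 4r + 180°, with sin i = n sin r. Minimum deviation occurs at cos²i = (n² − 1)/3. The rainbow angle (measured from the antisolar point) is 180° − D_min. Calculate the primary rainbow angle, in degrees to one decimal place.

42.7°

cos²i = (1.76624 − 1)/3 = 0.25541; i = arccos(0.50538) = 59.643°.
sin r = sin 59.643°/1.329 = 0.64928; r = 40.487°.
D_min = 2·59.643° − 4·40.487° + 180° = 137.337°.
Rainbow angle = 180° − D_min = 42.663°.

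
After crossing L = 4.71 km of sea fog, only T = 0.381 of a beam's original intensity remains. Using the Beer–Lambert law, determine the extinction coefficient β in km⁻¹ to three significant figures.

Beer–Lambert: T = exp(−βL) ⇒ β = −ln(T)/L = −ln(0.381)/4.71 = 0.9650/4.71 = 0.2049 km⁻¹.

0.205 km⁻¹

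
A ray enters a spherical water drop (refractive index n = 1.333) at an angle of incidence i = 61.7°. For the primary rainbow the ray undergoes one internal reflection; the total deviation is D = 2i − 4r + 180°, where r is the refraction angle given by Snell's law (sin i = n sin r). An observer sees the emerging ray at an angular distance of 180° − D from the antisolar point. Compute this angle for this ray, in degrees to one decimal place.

42.0°

sin r = sin 61.7° / 1.333 = 0.8805/1.333 = 0.6605; r = 41.34°.
D = 2·61.7° − 4·41.34° + 180° = 123.40° − 165.36° + 180° = 138.04°.
Angle from antisolar point = 180° − D = 41.96°.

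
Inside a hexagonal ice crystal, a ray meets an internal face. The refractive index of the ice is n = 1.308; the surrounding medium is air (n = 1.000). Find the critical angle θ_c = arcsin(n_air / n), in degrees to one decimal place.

sin θ_c = n_air / n = 1.000 / 1.308 = 0.7645.
θ_c = arcsin(0.7645) = 49.86°.

49.9°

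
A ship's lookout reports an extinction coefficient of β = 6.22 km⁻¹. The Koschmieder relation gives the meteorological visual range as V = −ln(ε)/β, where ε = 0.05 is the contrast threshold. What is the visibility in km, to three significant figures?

V = −ln(0.05) / 6.22 = 2.996 / 6.22 = 0.4816 km.

0.482 km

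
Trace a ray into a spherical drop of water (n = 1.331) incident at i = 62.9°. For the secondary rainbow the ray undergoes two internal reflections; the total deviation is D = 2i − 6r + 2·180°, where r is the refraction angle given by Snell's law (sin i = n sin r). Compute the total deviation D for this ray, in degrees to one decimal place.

sin r = sin 62.9° / 1.331 = 0.8902/1.331 = 0.6688; r = 41.98°.
D = 2·62.9° − 6·41.98° + 2·180° = 125.80° − 251.86° + 360° = 233.94°.

233.9°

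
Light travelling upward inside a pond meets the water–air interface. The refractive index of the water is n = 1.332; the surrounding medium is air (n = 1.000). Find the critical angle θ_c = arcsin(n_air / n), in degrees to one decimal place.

48.7°

sin θ_c = n_air / n = 1.000 / 1.332 = 0.7508.
θ_c = arcsin(0.7508) = 48.66°.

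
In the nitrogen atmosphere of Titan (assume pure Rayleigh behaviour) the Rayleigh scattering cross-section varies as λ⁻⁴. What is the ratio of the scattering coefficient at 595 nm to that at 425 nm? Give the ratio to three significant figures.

0.260

Rayleigh scattering ∝ λ⁻⁴, so the ratio of coefficients is the inverse fourth power of the wavelength ratio.
σ(595)/σ(425) = (425/595)⁴ = (0.7143)⁴ = 0.2603.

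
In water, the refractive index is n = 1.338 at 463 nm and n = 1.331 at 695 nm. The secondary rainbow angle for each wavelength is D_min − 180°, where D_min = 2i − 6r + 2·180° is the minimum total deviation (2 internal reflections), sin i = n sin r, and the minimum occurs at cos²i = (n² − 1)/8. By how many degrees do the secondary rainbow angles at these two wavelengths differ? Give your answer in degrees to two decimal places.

At 463 nm (n = 1.338): cos²i = 0.09878 → i = 71.682°, r = 45.195°, D_min = 232.193°, rainbow angle = 52.193°.
At 695 nm (n = 1.331): cos²i = 0.09645 → i = 71.907°, r = 45.575°, D_min = 230.365°, rainbow angle = 50.365°.
Angular width = |52.193° − 50.365°| = 1.828°.

1.83°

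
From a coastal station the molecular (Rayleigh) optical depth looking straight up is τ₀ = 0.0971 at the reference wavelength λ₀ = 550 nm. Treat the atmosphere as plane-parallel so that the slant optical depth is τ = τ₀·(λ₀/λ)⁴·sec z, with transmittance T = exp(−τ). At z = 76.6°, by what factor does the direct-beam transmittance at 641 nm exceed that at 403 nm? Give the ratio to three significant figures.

Airmass: sec 76.6° = 4.3150.
τ(641 nm) = 0.0971 × (550/641)⁴ × 4.3150 = 0.0971 × 0.5420 × 4.3150 = 0.2271.
τ(403 nm) = 0.0971 × (550/403)⁴ × 4.3150 = 0.0971 × 3.4692 × 4.3150 = 1.4536.
T(641)/T(403) = exp(τ_B − τ_A) = exp(1.2265) = 3.4091.

3.41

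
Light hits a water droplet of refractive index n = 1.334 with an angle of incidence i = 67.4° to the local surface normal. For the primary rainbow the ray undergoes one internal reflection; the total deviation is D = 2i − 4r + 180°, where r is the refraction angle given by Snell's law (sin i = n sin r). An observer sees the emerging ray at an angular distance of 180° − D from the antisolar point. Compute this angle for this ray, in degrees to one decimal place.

sin r = sin 67.4° / 1.334 = 0.9232/1.334 = 0.6921; r = 43.79°.
D = 2·67.4° − 4·43.79° + 180° = 134.80° − 175.17° + 180° = 139.63°.
Angle from antisolar point = 180° − D = 40.37°.

40.4°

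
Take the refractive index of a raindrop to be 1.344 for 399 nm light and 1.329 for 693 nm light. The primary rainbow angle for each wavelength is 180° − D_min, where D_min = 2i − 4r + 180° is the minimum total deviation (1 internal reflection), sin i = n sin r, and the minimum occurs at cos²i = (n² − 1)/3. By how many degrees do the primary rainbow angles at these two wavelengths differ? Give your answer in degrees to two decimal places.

At 399 nm (n = 1.344): cos²i = 0.26878 → i = 58.772°, r = 39.512°, D_min = 139.495°, rainbow angle = 40.505°.
At 693 nm (n = 1.329): cos²i = 0.25541 → i = 59.643°, r = 40.487°, D_min = 137.337°, rainbow angle = 42.663°.
Angular width = |40.505° − 42.663°| = 2.158°.

2.16°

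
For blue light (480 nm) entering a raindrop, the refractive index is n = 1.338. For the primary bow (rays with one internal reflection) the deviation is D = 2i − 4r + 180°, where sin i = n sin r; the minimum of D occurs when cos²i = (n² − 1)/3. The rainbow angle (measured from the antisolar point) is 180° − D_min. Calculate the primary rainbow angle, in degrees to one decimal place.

41.4°

cos²i = (1.79024 − 1)/3 = 0.26341; i = arccos(0.51324) = 59.120°.
sin r = sin 59.120°/1.338 = 0.64144; r = 39.899°.
D_min = 2·59.120° − 4·39.899° + 180° = 138.643°.
Rainbow angle = 180° − D_min = 41.357°.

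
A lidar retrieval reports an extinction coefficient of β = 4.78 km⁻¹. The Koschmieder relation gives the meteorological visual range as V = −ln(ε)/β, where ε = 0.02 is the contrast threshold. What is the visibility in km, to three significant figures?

0.818 km

V = −ln(0.02) / 4.78 = 3.912 / 4.78 = 0.8184 km.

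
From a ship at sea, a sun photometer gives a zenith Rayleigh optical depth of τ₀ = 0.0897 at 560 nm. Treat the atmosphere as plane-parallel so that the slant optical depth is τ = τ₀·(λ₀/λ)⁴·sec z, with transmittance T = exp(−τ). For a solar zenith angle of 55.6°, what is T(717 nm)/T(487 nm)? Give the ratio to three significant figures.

1.24

Airmass: sec 55.6° = 1.7700.
τ(717 nm) = 0.0897 × (560/717)⁴ × 1.7700 = 0.0897 × 0.3721 × 1.7700 = 0.0591.
τ(487 nm) = 0.0897 × (560/487)⁴ × 1.7700 = 0.0897 × 1.7484 × 1.7700 = 0.2776.
T(717)/T(487) = exp(τ_B − τ_A) = exp(0.2185) = 1.2442.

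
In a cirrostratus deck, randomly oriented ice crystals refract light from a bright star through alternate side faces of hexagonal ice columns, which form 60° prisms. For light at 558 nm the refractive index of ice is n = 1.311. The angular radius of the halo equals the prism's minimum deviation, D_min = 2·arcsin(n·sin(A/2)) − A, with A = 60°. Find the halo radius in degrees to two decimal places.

n·sin(A/2) = 1.311 × sin 30° = 1.311 × 0.5000 = 0.6555.
D_min = 2·arcsin(0.6555) − 60° = 2 × 40.958° − 60° = 21.915°.

21.92°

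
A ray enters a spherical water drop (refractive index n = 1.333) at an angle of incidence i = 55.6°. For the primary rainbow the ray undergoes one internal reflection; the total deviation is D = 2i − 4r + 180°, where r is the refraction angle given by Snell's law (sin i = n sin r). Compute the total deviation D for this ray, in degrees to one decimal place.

sin r = sin 55.6° / 1.333 = 0.8251/1.333 = 0.6190; r = 38.24°.
D = 2·55.6° − 4·38.24° + 180° = 111.20° − 152.97° + 180° = 138.23°.

138.2°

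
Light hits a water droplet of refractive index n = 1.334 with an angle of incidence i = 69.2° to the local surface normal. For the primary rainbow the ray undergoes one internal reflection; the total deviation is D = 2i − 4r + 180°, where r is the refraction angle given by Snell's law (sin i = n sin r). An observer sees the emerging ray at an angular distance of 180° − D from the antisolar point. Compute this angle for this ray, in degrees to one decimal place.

39.6°

sin r = sin 69.2° / 1.334 = 0.9348/1.334 = 0.7008; r = 44.49°.
D = 2·69.2° − 4·44.49° + 180° = 138.40° − 177.95° + 180° = 140.45°.
Angle from antisolar point = 180° − D = 39.55°.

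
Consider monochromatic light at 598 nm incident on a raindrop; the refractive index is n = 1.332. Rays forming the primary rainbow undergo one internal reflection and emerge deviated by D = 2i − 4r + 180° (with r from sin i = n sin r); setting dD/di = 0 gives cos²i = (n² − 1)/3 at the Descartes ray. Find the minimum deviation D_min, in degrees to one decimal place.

137.8°

cos²i = (1.77422 − 1)/3 = 0.25807; i = arccos(0.50801) = 59.469°.
sin r = sin 59.469°/1.332 = 0.64666; r = 40.290°.
D_min = 2·59.469° − 4·40.290° + 180° = 137.776°.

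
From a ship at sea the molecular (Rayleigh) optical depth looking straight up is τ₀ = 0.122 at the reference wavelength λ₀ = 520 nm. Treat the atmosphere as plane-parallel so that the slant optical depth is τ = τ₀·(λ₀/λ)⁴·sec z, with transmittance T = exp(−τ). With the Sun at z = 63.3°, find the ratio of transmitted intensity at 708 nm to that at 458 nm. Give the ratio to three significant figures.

1.45

Airmass: sec 63.3° = 2.2256.
τ(708 nm) = 0.122 × (520/708)⁴ × 2.2256 = 0.122 × 0.2910 × 2.2256 = 0.0790.
τ(458 nm) = 0.122 × (520/458)⁴ × 2.2256 = 0.122 × 1.6617 × 2.2256 = 0.4512.
T(708)/T(458) = exp(τ_B − τ_A) = exp(0.3722) = 1.4509.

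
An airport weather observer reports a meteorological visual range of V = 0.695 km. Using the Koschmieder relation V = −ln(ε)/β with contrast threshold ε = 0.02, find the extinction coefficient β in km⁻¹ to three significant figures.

β = −ln(0.02) / V = 3.912 / 0.695 = 5.6288 km⁻¹.

5.63 km⁻¹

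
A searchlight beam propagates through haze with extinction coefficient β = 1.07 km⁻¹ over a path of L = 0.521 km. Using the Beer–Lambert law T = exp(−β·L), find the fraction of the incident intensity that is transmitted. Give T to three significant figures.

0.573

τ = β·L = 1.07 × 0.521 = 0.5575.
T = exp(−0.5575) = 0.5727.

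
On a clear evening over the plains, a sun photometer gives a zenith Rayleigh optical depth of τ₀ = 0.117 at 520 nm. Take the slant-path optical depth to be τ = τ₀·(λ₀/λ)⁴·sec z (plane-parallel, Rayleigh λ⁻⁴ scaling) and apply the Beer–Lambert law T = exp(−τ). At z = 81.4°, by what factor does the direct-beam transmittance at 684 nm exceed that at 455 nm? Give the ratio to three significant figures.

2.93

Airmass: sec 81.4° = 6.6874.
τ(684 nm) = 0.117 × (520/684)⁴ × 6.6874 = 0.117 × 0.3340 × 6.6874 = 0.2614.
τ(455 nm) = 0.117 × (520/455)⁴ × 6.6874 = 0.117 × 1.7060 × 6.6874 = 1.3348.
T(684)/T(455) = exp(τ_B − τ_A) = exp(1.0734) = 2.9254.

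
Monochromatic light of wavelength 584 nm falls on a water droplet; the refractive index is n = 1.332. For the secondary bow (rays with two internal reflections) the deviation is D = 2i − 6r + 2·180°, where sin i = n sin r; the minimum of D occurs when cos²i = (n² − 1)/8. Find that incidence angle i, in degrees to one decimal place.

cos²i = (1.332² − 1)/8 = (1.77422 − 1)/8 = 0.09678.
cos i = 0.31109, so i = 71.875°.

71.9°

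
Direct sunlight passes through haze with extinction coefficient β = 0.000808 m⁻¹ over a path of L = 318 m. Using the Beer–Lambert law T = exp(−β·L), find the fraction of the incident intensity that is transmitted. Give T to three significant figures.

τ = β·L = 0.000808 × 318 = 0.2569.
T = exp(−0.2569) = 0.7734.

0.773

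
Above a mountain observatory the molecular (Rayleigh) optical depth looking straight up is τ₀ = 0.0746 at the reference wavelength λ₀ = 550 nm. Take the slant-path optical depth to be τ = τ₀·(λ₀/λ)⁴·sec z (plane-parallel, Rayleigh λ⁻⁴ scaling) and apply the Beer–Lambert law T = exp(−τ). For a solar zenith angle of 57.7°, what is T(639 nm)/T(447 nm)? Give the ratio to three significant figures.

1.28

Airmass: sec 57.7° = 1.8714.
τ(639 nm) = 0.0746 × (550/639)⁴ × 1.8714 = 0.0746 × 0.5488 × 1.8714 = 0.0766.
τ(447 nm) = 0.0746 × (550/447)⁴ × 1.8714 = 0.0746 × 2.2920 × 1.8714 = 0.3200.
T(639)/T(447) = exp(τ_B − τ_A) = exp(0.2434) = 1.2755.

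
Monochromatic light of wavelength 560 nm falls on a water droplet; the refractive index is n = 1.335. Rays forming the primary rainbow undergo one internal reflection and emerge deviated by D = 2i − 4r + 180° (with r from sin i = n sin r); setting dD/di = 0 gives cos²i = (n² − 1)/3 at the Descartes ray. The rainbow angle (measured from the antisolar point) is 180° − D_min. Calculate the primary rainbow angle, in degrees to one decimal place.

cos²i = (1.78222 − 1)/3 = 0.26074; i = arccos(0.51063) = 59.294°.
sin r = sin 59.294°/1.335 = 0.64405; r = 40.094°.
D_min = 2·59.294° − 4·40.094° + 180° = 138.212°.
Rainbow angle = 180° − D_min = 41.788°.

41.8°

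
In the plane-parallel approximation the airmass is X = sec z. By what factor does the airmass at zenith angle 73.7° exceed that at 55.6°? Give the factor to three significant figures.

2.01

X(73.7°)/X(55.6°) = sec 73.7° / sec 55.6° = cos 55.6° / cos 73.7° = 0.5650/0.2807 = 2.0129.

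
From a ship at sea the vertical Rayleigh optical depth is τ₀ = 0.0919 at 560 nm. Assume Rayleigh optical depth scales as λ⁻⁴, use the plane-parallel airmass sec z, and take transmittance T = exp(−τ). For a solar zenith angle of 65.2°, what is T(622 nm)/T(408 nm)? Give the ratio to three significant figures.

1.88

Airmass: sec 65.2° = 2.3841.
τ(622 nm) = 0.0919 × (560/622)⁴ × 2.3841 = 0.0919 × 0.6570 × 2.3841 = 0.1440.
τ(408 nm) = 0.0919 × (560/408)⁴ × 2.3841 = 0.0919 × 3.5490 × 2.3841 = 0.7776.
T(622)/T(408) = exp(τ_B − τ_A) = exp(0.6336) = 1.8844.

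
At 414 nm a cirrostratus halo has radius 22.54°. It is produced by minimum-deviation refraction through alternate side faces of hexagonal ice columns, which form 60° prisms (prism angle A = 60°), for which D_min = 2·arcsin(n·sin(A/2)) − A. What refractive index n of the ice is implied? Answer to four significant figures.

1.319

Rearranging: n = sin((D_min + A)/2) / sin(A/2).
(D_min + A)/2 = (22.54° + 60°)/2 = 41.270°.
n = sin 41.270° / sin 30° = 0.6596 / 0.5000 = 1.3192.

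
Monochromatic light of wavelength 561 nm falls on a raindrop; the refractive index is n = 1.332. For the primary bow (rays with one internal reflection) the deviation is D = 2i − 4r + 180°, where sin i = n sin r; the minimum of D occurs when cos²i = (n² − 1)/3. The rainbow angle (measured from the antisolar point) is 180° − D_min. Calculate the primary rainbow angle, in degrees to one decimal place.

cos²i = (1.77422 − 1)/3 = 0.25807; i = arccos(0.50801) = 59.469°.
sin r = sin 59.469°/1.332 = 0.64666; r = 40.290°.
D_min = 2·59.469° − 4·40.290° + 180° = 137.776°.
Rainbow angle = 180° − D_min = 42.224°.

42.2°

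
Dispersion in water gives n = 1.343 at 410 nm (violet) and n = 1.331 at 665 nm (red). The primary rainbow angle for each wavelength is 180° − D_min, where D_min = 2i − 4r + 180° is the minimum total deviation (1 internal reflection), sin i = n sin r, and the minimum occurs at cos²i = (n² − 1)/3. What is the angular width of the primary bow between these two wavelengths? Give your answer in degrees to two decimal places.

At 410 nm (n = 1.343): cos²i = 0.26788 → i = 58.830°, r = 39.577°, D_min = 139.354°, rainbow angle = 40.646°.
At 665 nm (n = 1.331): cos²i = 0.25719 → i = 59.527°, r = 40.356°, D_min = 137.630°, rainbow angle = 42.370°.
Angular width = |40.646° − 42.370°| = 1.724°.

1.72°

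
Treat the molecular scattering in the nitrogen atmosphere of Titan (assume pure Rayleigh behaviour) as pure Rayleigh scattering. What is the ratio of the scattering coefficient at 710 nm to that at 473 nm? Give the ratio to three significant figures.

Rayleigh scattering ∝ λ⁻⁴, so the ratio of coefficients is the inverse fourth power of the wavelength ratio.
σ(710)/σ(473) = (473/710)⁴ = (0.6662)⁴ = 0.197.

0.197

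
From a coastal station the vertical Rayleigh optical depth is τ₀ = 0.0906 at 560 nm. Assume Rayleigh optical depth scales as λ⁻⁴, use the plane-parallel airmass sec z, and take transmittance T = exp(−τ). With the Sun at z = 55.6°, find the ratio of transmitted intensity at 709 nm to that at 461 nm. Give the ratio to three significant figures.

1.33

Airmass: sec 55.6° = 1.7700.
τ(709 nm) = 0.0906 × (560/709)⁴ × 1.7700 = 0.0906 × 0.3892 × 1.7700 = 0.0624.
τ(461 nm) = 0.0906 × (560/461)⁴ × 1.7700 = 0.0906 × 2.1775 × 1.7700 = 0.3492.
T(709)/T(461) = exp(τ_B − τ_A) = exp(0.2868) = 1.3321.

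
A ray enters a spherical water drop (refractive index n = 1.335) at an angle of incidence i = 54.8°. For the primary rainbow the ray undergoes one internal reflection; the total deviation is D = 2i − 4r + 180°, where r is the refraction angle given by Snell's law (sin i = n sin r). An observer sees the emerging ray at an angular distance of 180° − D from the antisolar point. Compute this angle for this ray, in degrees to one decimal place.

41.4°

sin r = sin 54.8° / 1.335 = 0.8171/1.335 = 0.6121; r = 37.74°.
D = 2·54.8° − 4·37.74° + 180° = 109.60° − 150.96° + 180° = 138.64°.
Angle from antisolar point = 180° − D = 41.36°.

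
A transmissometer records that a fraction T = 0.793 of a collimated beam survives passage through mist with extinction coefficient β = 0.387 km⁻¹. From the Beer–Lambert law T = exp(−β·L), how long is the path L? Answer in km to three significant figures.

0.599 km

Beer–Lambert: T = exp(−βL) ⇒ L = −ln(T)/β = −ln(0.793)/0.387 = 0.2319/0.387 = 0.5993 km.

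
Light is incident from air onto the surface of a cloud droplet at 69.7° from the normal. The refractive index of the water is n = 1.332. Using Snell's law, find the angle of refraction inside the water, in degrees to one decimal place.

44.8°

Snell: sin θ_r = sin θ_i / n = sin 69.7° / 1.332 = 0.9379 / 1.332 = 0.7041.
θ_r = arcsin(0.7041) = 44.76°.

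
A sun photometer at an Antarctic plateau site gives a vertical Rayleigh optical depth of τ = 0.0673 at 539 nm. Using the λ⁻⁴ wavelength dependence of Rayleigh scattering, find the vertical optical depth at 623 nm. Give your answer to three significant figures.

τ(623 nm) = τ(539 nm) × (539/623)⁴ = 0.0673 × (0.8652)⁴ = 0.0673 × 0.5603 = 0.0377.

0.0377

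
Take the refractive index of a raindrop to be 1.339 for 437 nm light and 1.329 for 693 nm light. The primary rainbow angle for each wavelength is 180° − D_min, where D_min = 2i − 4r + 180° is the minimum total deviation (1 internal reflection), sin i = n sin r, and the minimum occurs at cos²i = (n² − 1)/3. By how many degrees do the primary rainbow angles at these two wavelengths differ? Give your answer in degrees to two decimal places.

1.45°

At 437 nm (n = 1.339): cos²i = 0.26431 → i = 59.062°, r = 39.834°, D_min = 138.786°, rainbow angle = 41.214°.
At 693 nm (n = 1.329): cos²i = 0.25541 → i = 59.643°, r = 40.487°, D_min = 137.337°, rainbow angle = 42.663°.
Angular width = |41.214° − 42.663°| = 1.450°.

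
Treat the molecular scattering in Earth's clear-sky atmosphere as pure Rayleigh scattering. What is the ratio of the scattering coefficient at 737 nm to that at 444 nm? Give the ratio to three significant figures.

0.132

Rayleigh scattering ∝ λ⁻⁴, so the ratio of coefficients is the inverse fourth power of the wavelength ratio.
σ(737)/σ(444) = (444/737)⁴ = (0.6024)⁴ = 0.1317.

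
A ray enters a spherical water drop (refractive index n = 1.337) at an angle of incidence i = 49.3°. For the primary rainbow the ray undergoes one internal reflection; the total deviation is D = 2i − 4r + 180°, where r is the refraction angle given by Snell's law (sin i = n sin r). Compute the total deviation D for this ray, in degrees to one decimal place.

sin r = sin 49.3° / 1.337 = 0.7581/1.337 = 0.5670; r = 34.54°.
D = 2·49.3° − 4·34.54° + 180° = 98.60° − 138.18° + 180° = 140.42°.

140.4°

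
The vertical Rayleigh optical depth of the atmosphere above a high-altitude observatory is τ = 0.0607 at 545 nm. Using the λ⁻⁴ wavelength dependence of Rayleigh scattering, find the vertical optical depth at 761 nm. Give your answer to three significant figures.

0.0160

τ(761 nm) = τ(545 nm) × (545/761)⁴ = 0.0607 × (0.7162)⁴ = 0.0607 × 0.2631 = 0.0160.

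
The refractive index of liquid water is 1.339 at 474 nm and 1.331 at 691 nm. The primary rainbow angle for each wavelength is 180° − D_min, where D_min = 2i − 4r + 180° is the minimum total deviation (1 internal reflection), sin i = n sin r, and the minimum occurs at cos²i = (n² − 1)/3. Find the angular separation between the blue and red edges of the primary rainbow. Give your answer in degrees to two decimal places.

At 474 nm (n = 1.339): cos²i = 0.26431 → i = 59.062°, r = 39.834°, D_min = 138.786°, rainbow angle = 41.214°.
At 691 nm (n = 1.331): cos²i = 0.25719 → i = 59.527°, r = 40.356°, D_min = 137.630°, rainbow angle = 42.370°.
Angular width = |41.214° − 42.370°| = 1.156°.

1.16°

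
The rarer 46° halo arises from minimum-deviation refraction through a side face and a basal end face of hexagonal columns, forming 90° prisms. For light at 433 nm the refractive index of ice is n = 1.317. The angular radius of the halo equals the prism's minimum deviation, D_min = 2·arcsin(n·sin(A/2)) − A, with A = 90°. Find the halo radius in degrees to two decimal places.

47.26°

n·sin(A/2) = 1.317 × sin 45° = 1.317 × 0.7071 = 0.9313.
D_min = 2·arcsin(0.9313) − 90° = 2 × 68.632° − 90° = 47.264°.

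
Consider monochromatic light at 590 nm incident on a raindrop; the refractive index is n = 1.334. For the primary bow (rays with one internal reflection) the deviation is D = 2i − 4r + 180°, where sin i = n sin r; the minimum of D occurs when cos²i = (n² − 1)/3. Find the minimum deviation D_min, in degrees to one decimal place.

cos²i = (1.77956 − 1)/3 = 0.25985; i = arccos(0.50976) = 59.352°.
sin r = sin 59.352°/1.334 = 0.64492; r = 40.159°.
D_min = 2·59.352° − 4·40.159° + 180° = 138.067°.

138.1°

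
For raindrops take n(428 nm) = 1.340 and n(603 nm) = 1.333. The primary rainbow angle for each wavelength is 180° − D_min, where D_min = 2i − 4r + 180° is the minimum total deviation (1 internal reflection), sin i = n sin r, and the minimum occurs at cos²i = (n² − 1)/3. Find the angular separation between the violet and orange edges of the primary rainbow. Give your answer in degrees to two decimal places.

1.01°

At 428 nm (n = 1.340): cos²i = 0.26520 → i = 59.004°, r = 39.770°, D_min = 138.929°, rainbow angle = 41.071°.
At 603 nm (n = 1.333): cos²i = 0.25896 → i = 59.410°, r = 40.225°, D_min = 137.922°, rainbow angle = 42.078°.
Angular width = |41.071° − 42.078°| = 1.007°.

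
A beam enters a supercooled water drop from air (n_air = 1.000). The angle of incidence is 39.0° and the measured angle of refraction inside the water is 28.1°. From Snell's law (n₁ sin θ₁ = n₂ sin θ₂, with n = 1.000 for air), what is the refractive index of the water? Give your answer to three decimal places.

n = sin θ_i / sin θ_r = sin 39.0° / sin 28.1° = 0.6293 / 0.4710 = 1.3361.

1.336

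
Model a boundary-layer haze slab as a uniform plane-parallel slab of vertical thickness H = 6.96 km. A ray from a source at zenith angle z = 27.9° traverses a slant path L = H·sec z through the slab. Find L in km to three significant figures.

7.88 km

sec z = 1/cos 27.9° = 1.1315.
L = 6.96 × 1.1315 = 7.875 km.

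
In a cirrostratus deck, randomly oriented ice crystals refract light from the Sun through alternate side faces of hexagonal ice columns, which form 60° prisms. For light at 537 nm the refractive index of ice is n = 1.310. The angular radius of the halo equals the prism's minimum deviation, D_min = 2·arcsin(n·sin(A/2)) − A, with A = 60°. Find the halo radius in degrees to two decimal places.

n·sin(A/2) = 1.310 × sin 30° = 1.310 × 0.5000 = 0.6550.
D_min = 2·arcsin(0.6550) − 60° = 2 × 40.920° − 60° = 21.839°.

21.84°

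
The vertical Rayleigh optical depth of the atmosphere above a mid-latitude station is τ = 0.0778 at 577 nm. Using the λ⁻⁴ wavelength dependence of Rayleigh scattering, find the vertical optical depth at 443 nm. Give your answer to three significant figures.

τ(443 nm) = τ(577 nm) × (577/443)⁴ = 0.0778 × (1.3025)⁴ = 0.0778 × 2.8780 = 0.2239.

0.224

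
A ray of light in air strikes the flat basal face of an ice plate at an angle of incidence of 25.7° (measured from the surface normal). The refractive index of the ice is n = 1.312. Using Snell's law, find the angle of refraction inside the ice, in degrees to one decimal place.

19.3°

Snell: sin θ_r = sin θ_i / n = sin 25.7° / 1.312 = 0.4337 / 1.312 = 0.3305.
θ_r = arcsin(0.3305) = 19.30°.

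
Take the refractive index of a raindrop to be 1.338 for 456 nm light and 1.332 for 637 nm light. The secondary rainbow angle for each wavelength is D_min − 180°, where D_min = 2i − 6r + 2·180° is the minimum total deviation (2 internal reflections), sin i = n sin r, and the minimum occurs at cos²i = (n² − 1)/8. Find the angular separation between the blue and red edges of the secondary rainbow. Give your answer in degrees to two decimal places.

At 456 nm (n = 1.338): cos²i = 0.09878 → i = 71.682°, r = 45.195°, D_min = 232.193°, rainbow angle = 52.193°.
At 637 nm (n = 1.332): cos²i = 0.09678 → i = 71.875°, r = 45.520°, D_min = 230.628°, rainbow angle = 50.628°.
Angular width = |52.193° − 50.628°| = 1.564°.

1.56°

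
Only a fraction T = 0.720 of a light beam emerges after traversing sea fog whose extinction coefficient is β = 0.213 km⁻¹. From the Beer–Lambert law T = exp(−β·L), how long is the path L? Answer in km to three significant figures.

1.54 km

Beer–Lambert: T = exp(−βL) ⇒ L = −ln(T)/β = −ln(0.720)/0.213 = 0.3285/0.213 = 1.542 km.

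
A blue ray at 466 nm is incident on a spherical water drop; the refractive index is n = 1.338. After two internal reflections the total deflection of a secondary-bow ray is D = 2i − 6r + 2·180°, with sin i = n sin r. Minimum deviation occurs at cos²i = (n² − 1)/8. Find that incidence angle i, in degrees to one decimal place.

cos²i = (1.338² − 1)/8 = (1.79024 − 1)/8 = 0.09878.
cos i = 0.31429, so i = 71.682°.

71.7°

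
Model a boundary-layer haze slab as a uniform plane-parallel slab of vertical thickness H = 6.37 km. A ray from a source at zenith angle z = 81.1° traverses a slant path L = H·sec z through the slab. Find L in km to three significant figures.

41.2 km

sec z = 1/cos 81.1° = 6.4637.
L = 6.37 × 6.4637 = 41.174 km.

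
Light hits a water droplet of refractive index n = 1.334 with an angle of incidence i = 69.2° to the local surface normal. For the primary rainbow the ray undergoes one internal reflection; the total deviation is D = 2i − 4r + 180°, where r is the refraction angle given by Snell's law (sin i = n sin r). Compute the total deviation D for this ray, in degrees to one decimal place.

140.4°

sin r = sin 69.2° / 1.334 = 0.9348/1.334 = 0.7008; r = 44.49°.
D = 2·69.2° − 4·44.49° + 180° = 138.40° − 177.95° + 180° = 140.45°.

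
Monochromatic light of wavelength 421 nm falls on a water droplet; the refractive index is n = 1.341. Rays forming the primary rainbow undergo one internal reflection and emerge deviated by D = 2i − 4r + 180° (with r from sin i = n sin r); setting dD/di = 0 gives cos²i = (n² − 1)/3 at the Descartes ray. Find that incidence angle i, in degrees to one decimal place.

cos²i = (1.341² − 1)/3 = (1.79828 − 1)/3 = 0.26609.
cos i = 0.51584, so i = 58.946°.

58.9°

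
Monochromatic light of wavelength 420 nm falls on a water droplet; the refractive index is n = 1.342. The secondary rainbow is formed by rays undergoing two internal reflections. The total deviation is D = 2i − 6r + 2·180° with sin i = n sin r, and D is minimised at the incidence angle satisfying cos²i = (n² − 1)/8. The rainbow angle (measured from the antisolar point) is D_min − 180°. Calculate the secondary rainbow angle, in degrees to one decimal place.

cos²i = (1.80096 − 1)/8 = 0.10012; i = arccos(0.31642) = 71.554°.
sin r = sin 71.554°/1.342 = 0.70687; r = 44.981°.
D_min = 2·71.554° − 6·44.981° + 360° = 233.222°.
Rainbow angle = D_min − 180° = 53.222°.

53.2°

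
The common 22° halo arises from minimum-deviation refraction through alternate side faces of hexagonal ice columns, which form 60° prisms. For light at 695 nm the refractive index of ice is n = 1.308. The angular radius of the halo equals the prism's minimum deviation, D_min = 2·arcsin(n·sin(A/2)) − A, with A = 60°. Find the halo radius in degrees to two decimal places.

21.69°

n·sin(A/2) = 1.308 × sin 30° = 1.308 × 0.5000 = 0.6540.
D_min = 2·arcsin(0.6540) − 60° = 2 × 40.844° − 60° = 21.688°.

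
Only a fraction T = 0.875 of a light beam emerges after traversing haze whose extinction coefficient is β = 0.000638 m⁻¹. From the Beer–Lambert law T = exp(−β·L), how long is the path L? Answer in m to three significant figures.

209 m

Beer–Lambert: T = exp(−βL) ⇒ L = −ln(T)/β = −ln(0.875)/0.000638 = 0.1335/0.000638 = 209.3 m.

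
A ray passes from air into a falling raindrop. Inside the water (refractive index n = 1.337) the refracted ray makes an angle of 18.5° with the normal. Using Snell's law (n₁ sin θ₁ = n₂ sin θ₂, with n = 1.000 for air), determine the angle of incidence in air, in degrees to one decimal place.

25.1°

Snell: sin θ_i = n · sin θ_r = 1.337 × sin 18.5° = 1.337 × 0.3173 = 0.4242.
θ_i = arcsin(0.4242) = 25.10°.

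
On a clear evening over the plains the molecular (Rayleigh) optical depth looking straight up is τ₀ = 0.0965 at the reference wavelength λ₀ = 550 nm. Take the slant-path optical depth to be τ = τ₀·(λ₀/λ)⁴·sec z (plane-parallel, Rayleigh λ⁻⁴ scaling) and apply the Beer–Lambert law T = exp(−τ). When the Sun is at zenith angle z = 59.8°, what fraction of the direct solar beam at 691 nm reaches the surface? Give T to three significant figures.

0.926

sec 59.8° = 1.9880.
τ = 0.0965 × (550/691)⁴ × 1.9880 = 0.0965 × 0.4014 × 1.9880 = 0.0770.
T = exp(−0.0770) = 0.9259.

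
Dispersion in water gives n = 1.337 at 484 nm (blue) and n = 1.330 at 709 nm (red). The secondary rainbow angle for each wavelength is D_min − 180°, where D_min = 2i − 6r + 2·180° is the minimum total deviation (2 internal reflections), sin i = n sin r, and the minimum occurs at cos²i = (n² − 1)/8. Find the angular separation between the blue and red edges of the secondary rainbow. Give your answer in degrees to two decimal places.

1.83°

At 484 nm (n = 1.337): cos²i = 0.09845 → i = 71.714°, r = 45.249°, D_min = 231.934°, rainbow angle = 51.934°.
At 709 nm (n = 1.330): cos²i = 0.09611 → i = 71.940°, r = 45.630°, D_min = 230.101°, rainbow angle = 50.101°.
Angular width = |51.934° − 50.101°| = 1.832°.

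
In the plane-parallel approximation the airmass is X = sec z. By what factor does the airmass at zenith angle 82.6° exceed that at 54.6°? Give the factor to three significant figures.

X(82.6°)/X(54.6°) = sec 82.6° / sec 54.6° = cos 54.6° / cos 82.6° = 0.5793/0.1288 = 4.4977.

4.50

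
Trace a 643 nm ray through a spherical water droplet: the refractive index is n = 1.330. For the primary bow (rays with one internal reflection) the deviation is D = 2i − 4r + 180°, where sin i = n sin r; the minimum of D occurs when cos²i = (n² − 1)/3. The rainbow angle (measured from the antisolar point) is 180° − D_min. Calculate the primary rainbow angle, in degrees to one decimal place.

42.5°

cos²i = (1.76890 − 1)/3 = 0.25630; i = arccos(0.50626) = 59.585°.
sin r = sin 59.585°/1.330 = 0.64841; r = 40.422°.
D_min = 2·59.585° − 4·40.422° + 180° = 137.484°.
Rainbow angle = 180° − D_min = 42.516°.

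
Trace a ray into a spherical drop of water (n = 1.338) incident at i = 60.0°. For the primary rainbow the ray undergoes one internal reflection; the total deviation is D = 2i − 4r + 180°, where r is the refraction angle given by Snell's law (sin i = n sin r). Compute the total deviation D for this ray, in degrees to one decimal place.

sin r = sin 60.0° / 1.338 = 0.8660/1.338 = 0.6473; r = 40.33°.
D = 2·60.0° − 4·40.33° + 180° = 120.00° − 161.34° + 180° = 138.66°.

138.7°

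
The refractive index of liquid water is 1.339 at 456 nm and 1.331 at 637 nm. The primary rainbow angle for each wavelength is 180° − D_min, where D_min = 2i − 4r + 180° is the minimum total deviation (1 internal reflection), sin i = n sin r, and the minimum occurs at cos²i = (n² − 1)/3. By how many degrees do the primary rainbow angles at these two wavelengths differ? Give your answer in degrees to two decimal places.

1.16°

At 456 nm (n = 1.339): cos²i = 0.26431 → i = 59.062°, r = 39.834°, D_min = 138.786°, rainbow angle = 41.214°.
At 637 nm (n = 1.331): cos²i = 0.25719 → i = 59.527°, r = 40.356°, D_min = 137.630°, rainbow angle = 42.370°.
Angular width = |41.214° − 42.370°| = 1.156°.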